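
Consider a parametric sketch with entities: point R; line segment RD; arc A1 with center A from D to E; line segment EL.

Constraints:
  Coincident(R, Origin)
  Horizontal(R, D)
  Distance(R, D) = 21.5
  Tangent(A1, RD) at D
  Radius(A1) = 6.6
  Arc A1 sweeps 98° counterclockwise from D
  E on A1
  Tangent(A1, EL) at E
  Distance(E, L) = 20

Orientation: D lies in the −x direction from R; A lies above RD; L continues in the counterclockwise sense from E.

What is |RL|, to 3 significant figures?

32.6

R is at the origin; RD is horizontal with |RD| = 21.5 and D on the −x side, so D = (-21.5, 0.00). The tangent condition forces AD to be normal to RD, so A = D + (0, 6.6) = (-21.5, 6.60). On A1, D sits at bearing -90° from A; a 98° counterclockwise sweep puts E at bearing 8°, so E = A + 6.6·(cos 8°, sin 8°) = (-15.0, 7.52). The tangent condition forces AE to be normal to EL, so EL runs along (−sin 8°, cos 8°); with |EL| = 20.0, L = (-17.7, 27.3). Then |RL| = |L − R| = 32.6.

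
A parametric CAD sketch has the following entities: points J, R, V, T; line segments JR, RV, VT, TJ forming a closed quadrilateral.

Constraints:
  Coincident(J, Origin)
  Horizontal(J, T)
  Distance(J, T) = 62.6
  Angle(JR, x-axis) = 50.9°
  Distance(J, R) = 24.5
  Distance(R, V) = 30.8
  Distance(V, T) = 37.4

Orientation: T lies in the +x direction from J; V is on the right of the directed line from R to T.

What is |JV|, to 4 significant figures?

28.22

J is at the origin; J and T share the same y with |JT| = 62.6 and T in +x, so T = (62.6, 0). JR runs at 50.9° with |JR| = 24.5, so R = (15.45, 19.01). V is determined by |RV| = 30.8 and |VT| = 37.4 together: it lies at the intersection of circle(R, 30.8) and circle(T, 37.4). With |RT| = 50.84, the foot of the radical line on RT is 20.99 from R and the perpendicular offset is √(30.8² − 20.99²) = 22.54. Taking the right-of-RT solution: V = (26.49, -9.741).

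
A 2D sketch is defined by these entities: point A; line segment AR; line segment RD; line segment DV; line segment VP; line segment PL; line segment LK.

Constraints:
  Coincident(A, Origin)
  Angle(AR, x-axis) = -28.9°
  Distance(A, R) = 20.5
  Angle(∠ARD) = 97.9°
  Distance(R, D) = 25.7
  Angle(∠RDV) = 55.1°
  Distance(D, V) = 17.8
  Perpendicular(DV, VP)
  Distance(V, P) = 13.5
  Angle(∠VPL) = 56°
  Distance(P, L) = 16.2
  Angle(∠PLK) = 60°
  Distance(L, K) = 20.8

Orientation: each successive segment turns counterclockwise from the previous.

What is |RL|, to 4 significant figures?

19.59

A is at the origin; AR runs at -28.9° with length 20.5, so R = (17.95, -9.907). ∠ARD = 97.9° gives RD at 53.20° from the x-axis; with |RD| = 25.7, D = (33.34, 10.67). ∠RDV = 55.1° gives DV at 178.1° from the x-axis; with |DV| = 17.8, V = (15.55, 11.26). DV is perpendicular to VP, so VP runs at -91.90°; with |VP| = 13.5, P = (15.10, -2.231). ∠VPL = 56.0° gives PL at 32.10° from the x-axis; with |PL| = 16.2, L = (28.83, 6.378). Then |RL| = |L − R| = 19.59.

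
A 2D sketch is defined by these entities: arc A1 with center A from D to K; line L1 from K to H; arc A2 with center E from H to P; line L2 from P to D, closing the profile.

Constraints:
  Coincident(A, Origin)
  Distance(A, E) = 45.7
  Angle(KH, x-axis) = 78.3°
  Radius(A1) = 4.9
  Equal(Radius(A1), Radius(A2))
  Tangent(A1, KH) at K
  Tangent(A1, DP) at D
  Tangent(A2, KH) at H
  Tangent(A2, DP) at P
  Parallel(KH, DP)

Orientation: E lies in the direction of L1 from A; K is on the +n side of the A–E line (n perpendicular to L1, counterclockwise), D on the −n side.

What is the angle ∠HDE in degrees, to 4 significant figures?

5.983°

The slot axis is L1's direction at 78.3°, so u = (cos 78.3°, sin 78.3°) = (0.2028, 0.9792) and n = (−sin 78.3°, cos 78.3°) = (-0.9792, 0.2028). A is at the origin and E lies 45.7 along u from A, so E = 45.7·u = (9.267, 44.75). Tangency of A1 to both parallel lines with radius 4.9 puts K and D at A ± 4.9·n: K = (-4.798, 0.9937), D = (4.798, -0.9937). Equal radii place H and P the same way about E: H = E + 4.9·n = (4.469, 45.74), P = E − 4.9·n = (14.07, 43.76). Then cos ∠HDE = DH·DE / (|DH||DE|), giving 5.983°.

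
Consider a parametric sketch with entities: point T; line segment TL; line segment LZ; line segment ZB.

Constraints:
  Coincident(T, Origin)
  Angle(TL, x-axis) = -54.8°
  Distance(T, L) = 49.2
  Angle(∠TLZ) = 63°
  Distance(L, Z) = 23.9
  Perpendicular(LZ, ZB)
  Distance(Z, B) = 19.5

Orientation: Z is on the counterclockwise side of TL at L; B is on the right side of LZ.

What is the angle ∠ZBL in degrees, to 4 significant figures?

50.79°

T is at the origin; TL runs at -54.8° with length 49.2, so L = 49.2·(cos -54.8°, sin -54.8°) = (28.36, -40.20). ∠TLZ = 63.0°, so LZ runs at -54.8° + (180° − 63.0°) = 62.20° from the x-axis; with |LZ| = 23.9, Z = L + 23.9·(cos 62.20°, sin 62.20°) = (39.51, -19.06). LZ ⟂ ZB; with |ZB| = 19.5 on the right of LZ, B = Z + 19.5·(0.8846, -0.4664) = (56.76, -28.16). Then cos ∠ZBL = BZ·BL / (|BZ||BL|), giving 50.79°.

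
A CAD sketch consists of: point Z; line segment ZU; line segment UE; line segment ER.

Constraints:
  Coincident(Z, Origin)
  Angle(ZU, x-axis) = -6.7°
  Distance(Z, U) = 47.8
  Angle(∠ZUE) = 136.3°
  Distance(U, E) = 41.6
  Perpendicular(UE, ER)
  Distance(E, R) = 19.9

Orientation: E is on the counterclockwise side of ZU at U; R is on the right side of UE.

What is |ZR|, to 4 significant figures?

92.74

∠ZUE = 136.3°, so UE runs at -6.7° + (180° − 136.3°) = 37.00° from the x-axis; with |UE| = 41.6, E = U + 41.6·(cos 37.00°, sin 37.00°) = (80.70, 19.46). The perpendicularity gives ER at right angles to UE; with |ER| = 19.9 on the right of UE, R = E + 19.9·(0.6018, -0.7986) = (92.67, 3.566). Then |ZR| = |R − Z| = 92.74.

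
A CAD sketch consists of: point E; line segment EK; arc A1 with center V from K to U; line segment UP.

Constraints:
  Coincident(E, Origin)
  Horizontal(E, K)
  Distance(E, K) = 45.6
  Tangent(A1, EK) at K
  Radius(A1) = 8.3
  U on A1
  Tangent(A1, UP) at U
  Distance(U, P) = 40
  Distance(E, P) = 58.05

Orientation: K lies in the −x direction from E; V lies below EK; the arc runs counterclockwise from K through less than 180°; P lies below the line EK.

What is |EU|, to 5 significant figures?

54.284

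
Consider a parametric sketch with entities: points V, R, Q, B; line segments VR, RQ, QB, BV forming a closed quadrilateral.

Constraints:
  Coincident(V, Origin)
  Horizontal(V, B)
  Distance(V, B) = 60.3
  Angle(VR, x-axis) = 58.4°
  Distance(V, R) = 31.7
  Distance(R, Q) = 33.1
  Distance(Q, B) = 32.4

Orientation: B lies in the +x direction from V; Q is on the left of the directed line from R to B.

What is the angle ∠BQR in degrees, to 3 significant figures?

103°

Checks: |RQ| = 33.10 ✓; |QB| = 32.40 ✓.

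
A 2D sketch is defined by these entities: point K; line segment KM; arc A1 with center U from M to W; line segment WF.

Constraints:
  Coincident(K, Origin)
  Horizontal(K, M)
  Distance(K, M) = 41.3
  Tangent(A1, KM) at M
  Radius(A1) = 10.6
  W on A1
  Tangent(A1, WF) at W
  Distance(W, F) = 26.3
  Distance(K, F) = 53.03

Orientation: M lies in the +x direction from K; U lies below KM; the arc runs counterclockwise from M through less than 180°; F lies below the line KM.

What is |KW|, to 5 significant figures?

33.484

Checks: |UW| = 10.60 ✓; ∠(UW, WF) = 90.00° ✓; |WF| = 26.30 ✓; |KF| = 53.03 ✓.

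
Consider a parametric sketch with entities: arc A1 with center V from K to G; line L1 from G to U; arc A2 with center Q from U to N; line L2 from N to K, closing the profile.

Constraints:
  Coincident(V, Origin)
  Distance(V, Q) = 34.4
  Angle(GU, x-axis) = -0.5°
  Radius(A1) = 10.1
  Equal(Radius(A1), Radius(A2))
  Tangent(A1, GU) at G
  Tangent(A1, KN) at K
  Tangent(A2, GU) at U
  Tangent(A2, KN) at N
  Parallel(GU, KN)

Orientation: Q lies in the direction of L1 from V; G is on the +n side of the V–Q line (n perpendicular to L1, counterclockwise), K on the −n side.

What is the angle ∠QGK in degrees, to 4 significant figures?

73.64°

V is at the origin and Q lies 34.4 along u from V, so Q = 34.4·u = (34.40, -0.3002). Tangency of A1 to both parallel lines with radius 10.1 puts G and K at V ± 10.1·n: G = (0.08814, 10.10), K = (-0.08814, -10.10). Then cos ∠QGK = GQ·GK / (|GQ||GK|), giving 73.64°.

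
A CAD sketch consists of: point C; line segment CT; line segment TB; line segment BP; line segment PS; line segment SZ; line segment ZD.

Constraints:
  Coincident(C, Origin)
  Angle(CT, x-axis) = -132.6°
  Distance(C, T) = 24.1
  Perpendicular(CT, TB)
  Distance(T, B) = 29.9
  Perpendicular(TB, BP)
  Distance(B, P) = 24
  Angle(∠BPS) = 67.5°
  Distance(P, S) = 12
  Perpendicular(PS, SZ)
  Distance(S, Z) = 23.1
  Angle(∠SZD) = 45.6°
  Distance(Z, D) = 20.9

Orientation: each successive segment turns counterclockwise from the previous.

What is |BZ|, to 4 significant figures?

2.964

C is at the origin; CT runs at -132.6° with length 24.1, so T = (-16.31, -17.74). CT ⟂ TB, so TB runs at -42.60°; with |TB| = 29.9, B = (5.697, -37.98). The perpendicularity gives BP at right angles to TB, so BP runs at 47.40°; with |BP| = 24.0, P = (21.94, -20.31). ∠BPS = 67.5° gives PS at 159.9° from the x-axis; with |PS| = 12.0, S = (10.67, -16.19). The perpendicularity gives SZ at right angles to PS, so SZ runs at -110.1°; with |SZ| = 23.1, Z = (2.734, -37.88). Then |BZ| = |Z − B| = 2.964.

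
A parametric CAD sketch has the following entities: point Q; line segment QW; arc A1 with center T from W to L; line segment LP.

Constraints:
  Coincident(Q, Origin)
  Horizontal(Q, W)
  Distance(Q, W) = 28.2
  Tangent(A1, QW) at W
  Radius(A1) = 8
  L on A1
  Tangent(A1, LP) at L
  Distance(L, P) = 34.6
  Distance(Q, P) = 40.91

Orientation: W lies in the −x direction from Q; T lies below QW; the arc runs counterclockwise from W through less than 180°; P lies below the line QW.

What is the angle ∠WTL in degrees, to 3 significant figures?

131°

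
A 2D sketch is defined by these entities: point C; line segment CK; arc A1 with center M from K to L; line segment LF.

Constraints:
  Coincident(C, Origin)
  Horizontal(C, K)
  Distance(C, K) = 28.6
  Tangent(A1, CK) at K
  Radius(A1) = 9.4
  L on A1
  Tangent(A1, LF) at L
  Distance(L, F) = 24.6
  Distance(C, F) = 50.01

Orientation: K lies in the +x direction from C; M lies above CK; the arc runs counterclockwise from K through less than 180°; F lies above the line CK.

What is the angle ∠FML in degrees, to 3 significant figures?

69.1°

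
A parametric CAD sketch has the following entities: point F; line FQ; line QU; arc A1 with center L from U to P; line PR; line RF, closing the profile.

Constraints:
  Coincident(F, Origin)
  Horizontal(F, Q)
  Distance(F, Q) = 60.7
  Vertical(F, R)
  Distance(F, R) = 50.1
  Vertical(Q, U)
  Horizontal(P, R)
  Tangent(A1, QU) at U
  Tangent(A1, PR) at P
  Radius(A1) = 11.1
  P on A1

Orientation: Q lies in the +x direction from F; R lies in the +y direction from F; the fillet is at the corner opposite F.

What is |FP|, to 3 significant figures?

70.5

F is at the origin; F and Q share the same y with |FQ| = 60.7 and Q on the +x side, so Q = (60.7, 0.00). FR is vertical with |FR| = 50.1 and R on the +y side, so R = (0.00, 50.1). The virtual corner opposite F is at (60.7, 50.1). Tangency of A1 to QU means the radius LU is perpendicular to QU and since A1 is tangent to PR there, LP ⟂ PR, with radius 11.1, so the center L sits 11.1 in from both sides at L = (49.6, 39.0). That places the tangent points at U = (60.7, 39.0) on QU and P = (49.6, 50.1) on PR. Then |FP| = |P − F| = 70.5.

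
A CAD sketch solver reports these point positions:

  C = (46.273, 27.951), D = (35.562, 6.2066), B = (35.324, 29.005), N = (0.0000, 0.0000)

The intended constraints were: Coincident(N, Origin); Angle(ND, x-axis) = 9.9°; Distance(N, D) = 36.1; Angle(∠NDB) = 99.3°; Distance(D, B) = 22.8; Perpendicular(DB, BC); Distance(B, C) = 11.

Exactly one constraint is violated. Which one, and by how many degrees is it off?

Perpendicular(DB, BC) — off by 6.10°.

N = (0.00, 0.00) ✓; ND at 9.900° ✓; |ND| = 36.10 ✓; ∠NDB = 99.30° ✓; |DB| = 22.80 ✓; ∠(DB, BC) = 96.10° ✗; |BC| = 11.00 ✓.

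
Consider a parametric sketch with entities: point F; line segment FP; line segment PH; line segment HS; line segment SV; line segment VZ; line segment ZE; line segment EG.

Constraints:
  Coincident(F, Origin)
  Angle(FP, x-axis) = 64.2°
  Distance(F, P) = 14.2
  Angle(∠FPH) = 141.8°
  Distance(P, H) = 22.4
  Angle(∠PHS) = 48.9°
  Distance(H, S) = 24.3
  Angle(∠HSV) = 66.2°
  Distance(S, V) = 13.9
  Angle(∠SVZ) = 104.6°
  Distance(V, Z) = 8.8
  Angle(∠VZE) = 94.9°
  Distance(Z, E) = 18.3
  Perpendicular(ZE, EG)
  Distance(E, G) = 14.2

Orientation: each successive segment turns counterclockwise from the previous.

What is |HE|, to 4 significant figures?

13.32

∠SVZ = 104.6° gives VZ at 62.70° from the x-axis; with |VZ| = 8.8, Z = (4.512, 19.89). ∠VZE = 94.9° gives ZE at 147.8° from the x-axis; with |ZE| = 18.3, E = (-10.97, 29.64). Then |HE| = |E − H| = 13.32.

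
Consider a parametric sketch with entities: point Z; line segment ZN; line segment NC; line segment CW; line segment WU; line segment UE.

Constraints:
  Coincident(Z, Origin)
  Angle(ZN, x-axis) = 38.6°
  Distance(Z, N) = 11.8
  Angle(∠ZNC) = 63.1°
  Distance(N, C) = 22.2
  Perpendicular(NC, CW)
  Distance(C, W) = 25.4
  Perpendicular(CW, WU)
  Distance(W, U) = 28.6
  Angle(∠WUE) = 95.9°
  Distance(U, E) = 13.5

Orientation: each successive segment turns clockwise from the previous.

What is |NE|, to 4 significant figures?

14.28

CW ⟂ WU, so WU runs at 101.7°; with |WU| = 28.6, U = (-16.95, 8.478). ∠WUE = 95.9° gives UE at 17.60° from the x-axis; with |UE| = 13.5, E = (-4.080, 12.56). Then |NE| = |E − N| = 14.28.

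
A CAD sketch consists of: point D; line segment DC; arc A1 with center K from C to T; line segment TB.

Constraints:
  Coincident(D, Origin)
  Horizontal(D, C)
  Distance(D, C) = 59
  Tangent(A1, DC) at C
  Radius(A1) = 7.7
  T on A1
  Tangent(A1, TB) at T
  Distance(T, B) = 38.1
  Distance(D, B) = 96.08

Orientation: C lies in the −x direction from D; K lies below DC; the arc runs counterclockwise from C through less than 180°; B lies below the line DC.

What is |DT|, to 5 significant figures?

64.406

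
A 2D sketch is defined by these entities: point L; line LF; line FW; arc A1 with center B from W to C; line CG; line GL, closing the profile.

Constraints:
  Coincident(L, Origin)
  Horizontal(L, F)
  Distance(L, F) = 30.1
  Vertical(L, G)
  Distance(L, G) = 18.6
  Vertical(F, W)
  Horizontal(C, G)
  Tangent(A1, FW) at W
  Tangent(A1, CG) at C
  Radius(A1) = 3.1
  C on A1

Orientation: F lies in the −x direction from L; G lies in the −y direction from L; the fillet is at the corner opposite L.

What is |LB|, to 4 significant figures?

31.13

L is at the origin; LF is horizontal with |LF| = 30.1 and F on the −x side, so F = (-30.10, 0.000). LG is vertical with |LG| = 18.6 and G on the −y side, so G = (0.000, -18.60). The virtual corner opposite L is at (-30.10, -18.60). A1 meets FW tangentially, so BW is at right angles to FW and the tangent condition forces BC to be normal to CG, with radius 3.1, so the center B sits 3.1 in from both sides at B = (-27.00, -15.50). Then |LB| = |B − L| = 31.13.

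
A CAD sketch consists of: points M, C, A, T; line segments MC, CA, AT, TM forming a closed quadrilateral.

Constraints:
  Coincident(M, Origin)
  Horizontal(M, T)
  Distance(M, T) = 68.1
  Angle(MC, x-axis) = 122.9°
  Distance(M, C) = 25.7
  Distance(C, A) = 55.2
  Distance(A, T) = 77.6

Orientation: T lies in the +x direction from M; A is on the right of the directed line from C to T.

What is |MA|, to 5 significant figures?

32.490

Checks: MC at 122.9° ✓; |CA| = 55.20 ✓; |AT| = 77.60 ✓.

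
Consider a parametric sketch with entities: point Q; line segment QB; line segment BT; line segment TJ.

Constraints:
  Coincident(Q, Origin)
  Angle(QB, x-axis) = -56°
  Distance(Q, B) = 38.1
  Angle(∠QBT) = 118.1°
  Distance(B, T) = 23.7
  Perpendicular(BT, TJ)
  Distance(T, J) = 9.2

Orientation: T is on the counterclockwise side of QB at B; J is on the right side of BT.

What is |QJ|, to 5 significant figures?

59.724

∠QBT = 118.1°, so BT runs at -56.0° + (180° − 118.1°) = 5.9000° from the x-axis; with |BT| = 23.7, T = B + 23.7·(cos 5.9000°, sin 5.9000°) = (44.880, -29.150). The perpendicularity gives TJ at right angles to BT; with |TJ| = 9.2 on the right of BT, J = T + 9.2·(0.10279, -0.99470) = (45.825, -38.301). Then |QJ| = |J − Q| = 59.724.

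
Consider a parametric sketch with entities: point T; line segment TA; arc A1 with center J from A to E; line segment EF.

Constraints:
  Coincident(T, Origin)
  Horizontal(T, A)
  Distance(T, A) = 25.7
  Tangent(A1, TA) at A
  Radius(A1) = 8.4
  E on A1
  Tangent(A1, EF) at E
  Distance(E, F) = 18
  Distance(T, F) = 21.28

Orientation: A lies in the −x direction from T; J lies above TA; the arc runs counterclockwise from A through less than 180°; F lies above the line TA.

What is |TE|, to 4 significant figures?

18.98

T is at the origin; T and A share the same y with |TA| = 25.7 and A on the −x side, so A = (-25.70, 0.000). Tangency of A1 to TA means the radius JA is perpendicular to TA, so J = A + (0, 8.4) = (-25.70, 8.400). Since JE ⟂ EF (tangency), |JF| = √(8.4² + 18.0²) = 19.86 regardless of where E sits on A1. So F lies on both circle(T, 21.28) and circle(J, 19.86); the above-TA intersection is F = (-9.064, 19.25). E is the foot of the tangent from F: E = (-18.57, 3.966).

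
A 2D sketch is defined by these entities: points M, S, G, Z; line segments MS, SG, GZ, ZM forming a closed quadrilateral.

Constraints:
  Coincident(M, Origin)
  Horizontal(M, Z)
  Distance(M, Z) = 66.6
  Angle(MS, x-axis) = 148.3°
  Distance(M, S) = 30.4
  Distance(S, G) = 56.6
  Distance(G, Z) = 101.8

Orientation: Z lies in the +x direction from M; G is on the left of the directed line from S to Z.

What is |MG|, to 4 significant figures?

70.01

M is at the origin; MZ is horizontal with |MZ| = 66.6 and Z in +x, so Z = (66.6, 0). MS runs at 148.3° with |MS| = 30.4, so S = (-25.86, 15.97). G is determined by |SG| = 56.6 and |GZ| = 101.8 together: it lies at the intersection of circle(S, 56.6) and circle(Z, 101.8). With |SZ| = 93.83, the foot of the radical line on SZ is 8.767 from S and the perpendicular offset is √(56.6² − 8.767²) = 55.92. Taking the left-of-SZ solution: G = (-7.707, 69.58).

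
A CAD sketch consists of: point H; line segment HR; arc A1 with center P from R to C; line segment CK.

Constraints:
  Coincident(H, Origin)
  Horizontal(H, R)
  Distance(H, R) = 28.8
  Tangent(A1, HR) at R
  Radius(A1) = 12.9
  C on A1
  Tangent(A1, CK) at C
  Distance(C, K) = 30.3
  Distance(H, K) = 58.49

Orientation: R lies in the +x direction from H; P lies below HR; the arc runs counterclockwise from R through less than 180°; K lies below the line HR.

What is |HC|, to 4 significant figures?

28.21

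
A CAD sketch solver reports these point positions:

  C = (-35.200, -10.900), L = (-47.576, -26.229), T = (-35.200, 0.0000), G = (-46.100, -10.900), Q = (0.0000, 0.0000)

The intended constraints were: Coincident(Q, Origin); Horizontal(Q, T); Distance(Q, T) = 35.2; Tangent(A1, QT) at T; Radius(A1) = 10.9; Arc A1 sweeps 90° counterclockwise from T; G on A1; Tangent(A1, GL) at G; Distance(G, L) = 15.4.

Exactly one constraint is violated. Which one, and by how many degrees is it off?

Tangent(A1, GL) at G — off by 5.50°.

Q = (0.00, 0.00) ✓; Q.y = 0.00, T.y = 0.00 ✓; |QT| = 35.20 ✓; ∠(CT, TQ) = 90.00° ✓; |CT| = 10.90 ✓; bearing(C→G) − bearing(C→T) = 90.00° ✓; |CG| = 10.90 ✓; ∠(CG, GL) = 95.50° ✗; |GL| = 15.40 ✓.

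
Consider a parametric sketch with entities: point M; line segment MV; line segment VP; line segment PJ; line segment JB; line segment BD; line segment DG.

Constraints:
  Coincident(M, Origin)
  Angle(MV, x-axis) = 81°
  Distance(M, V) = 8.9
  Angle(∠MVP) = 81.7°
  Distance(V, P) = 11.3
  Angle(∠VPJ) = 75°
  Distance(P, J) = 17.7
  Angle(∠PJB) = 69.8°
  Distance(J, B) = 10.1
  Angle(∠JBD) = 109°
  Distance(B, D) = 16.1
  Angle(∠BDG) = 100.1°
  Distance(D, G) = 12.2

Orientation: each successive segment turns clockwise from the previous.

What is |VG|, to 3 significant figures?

15.4

∠JBD = 109.0° gives BD at 56.5° from the x-axis; with |BD| = 16.1, D = (5.46, 11.9). ∠BDG = 100.1° gives DG at -23.4° from the x-axis; with |DG| = 12.2, G = (16.7, 7.06). Then |VG| = |G − V| = 15.4.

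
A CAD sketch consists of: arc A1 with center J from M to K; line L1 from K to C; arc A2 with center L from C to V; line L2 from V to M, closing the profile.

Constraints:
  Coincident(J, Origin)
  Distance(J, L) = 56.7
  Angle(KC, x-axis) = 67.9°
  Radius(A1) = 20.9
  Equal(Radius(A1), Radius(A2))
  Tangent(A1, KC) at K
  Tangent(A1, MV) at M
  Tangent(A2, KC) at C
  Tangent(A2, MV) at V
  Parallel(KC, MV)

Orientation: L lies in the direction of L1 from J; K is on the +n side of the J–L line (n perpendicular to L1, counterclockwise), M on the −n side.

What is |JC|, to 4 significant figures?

60.43

Tangency of A1 to both parallel lines with radius 20.9 puts K and M at J ± 20.9·n: K = (-19.36, 7.863), M = (19.36, -7.863). Equal radii place C and V the same way about L: C = L + 20.9·n = (1.967, 60.40), V = L − 20.9·n = (40.70, 44.67). Then |JC| = |C − J| = 60.43.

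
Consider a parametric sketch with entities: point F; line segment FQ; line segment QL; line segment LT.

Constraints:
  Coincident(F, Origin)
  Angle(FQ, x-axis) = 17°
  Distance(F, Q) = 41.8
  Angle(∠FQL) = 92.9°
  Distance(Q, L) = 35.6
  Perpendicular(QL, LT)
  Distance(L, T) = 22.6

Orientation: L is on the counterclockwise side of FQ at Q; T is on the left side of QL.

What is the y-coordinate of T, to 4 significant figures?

41.24

F is at the origin; FQ runs at 17.0° with length 41.8, so Q = 41.8·(cos 17.0°, sin 17.0°) = (39.97, 12.22). ∠FQL = 92.9°, so QL runs at 17.0° + (180° − 92.9°) = 104.1° from the x-axis; with |QL| = 35.6, L = Q + 35.6·(cos 104.1°, sin 104.1°) = (31.30, 46.75). The perpendicularity gives LT at right angles to QL; with |LT| = 22.6 on the left of QL, T = L + 22.6·(-0.9699, -0.2436) = (9.382, 41.24). So T.y = 41.24.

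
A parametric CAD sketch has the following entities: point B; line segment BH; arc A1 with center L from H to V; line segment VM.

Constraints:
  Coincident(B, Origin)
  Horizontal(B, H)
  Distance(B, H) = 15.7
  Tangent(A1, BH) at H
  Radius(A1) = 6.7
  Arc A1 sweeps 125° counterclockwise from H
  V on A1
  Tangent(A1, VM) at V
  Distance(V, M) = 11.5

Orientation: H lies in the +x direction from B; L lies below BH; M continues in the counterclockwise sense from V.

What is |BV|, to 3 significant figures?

14.7

B is at the origin; B and H share the same y with |BH| = 15.7 and H on the +x side, so H = (15.7, 0.00). Tangency of A1 to BH means the radius LH is perpendicular to BH, so L = H + (0, -6.7) = (15.7, -6.70). On A1, H sits at bearing 90° from L; a 125° counterclockwise sweep puts V at bearing 215°, so V = L + 6.7·(cos 215°, sin 215°) = (10.2, -10.5). Then |BV| = |V − B| = 14.7.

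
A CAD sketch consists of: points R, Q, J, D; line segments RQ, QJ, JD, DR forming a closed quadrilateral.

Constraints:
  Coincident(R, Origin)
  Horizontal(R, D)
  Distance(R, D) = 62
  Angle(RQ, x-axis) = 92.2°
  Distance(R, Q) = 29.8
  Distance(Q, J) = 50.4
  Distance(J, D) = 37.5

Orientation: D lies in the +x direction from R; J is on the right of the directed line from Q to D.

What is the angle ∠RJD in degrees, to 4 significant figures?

136.0°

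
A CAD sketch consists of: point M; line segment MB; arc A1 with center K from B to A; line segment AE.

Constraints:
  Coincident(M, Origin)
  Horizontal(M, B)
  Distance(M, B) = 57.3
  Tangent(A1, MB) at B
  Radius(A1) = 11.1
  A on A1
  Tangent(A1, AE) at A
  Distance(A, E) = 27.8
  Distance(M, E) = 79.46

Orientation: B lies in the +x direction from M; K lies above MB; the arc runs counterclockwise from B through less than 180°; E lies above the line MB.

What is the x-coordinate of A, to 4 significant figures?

68.39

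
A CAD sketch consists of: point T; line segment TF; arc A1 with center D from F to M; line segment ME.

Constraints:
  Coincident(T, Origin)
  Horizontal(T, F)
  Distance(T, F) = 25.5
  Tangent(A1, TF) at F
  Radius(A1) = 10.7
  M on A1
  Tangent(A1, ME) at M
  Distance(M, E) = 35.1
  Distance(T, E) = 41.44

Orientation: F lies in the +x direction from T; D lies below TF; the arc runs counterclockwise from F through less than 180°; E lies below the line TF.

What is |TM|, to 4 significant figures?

17.04

Checks: |DM| = 10.70 ✓; ∠(DM, ME) = 90.00° ✓; |ME| = 35.10 ✓; |TE| = 41.44 ✓.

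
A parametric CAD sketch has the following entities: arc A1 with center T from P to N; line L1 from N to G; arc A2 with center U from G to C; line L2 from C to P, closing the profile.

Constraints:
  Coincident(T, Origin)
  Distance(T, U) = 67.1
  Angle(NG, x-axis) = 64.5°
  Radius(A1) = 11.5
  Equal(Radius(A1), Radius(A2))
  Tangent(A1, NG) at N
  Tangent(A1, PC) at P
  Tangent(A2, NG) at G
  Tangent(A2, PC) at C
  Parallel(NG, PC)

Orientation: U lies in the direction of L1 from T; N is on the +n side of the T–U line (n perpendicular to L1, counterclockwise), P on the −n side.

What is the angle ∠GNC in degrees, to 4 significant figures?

18.92°

Tangency of A1 to both parallel lines with radius 11.5 puts N and P at T ± 11.5·n: N = (-10.38, 4.951), P = (10.38, -4.951). Equal radii place G and C the same way about U: G = U + 11.5·n = (18.51, 65.51), C = U − 11.5·n = (39.27, 55.61). Then cos ∠GNC = NG·NC / (|NG||NC|), giving 18.92°.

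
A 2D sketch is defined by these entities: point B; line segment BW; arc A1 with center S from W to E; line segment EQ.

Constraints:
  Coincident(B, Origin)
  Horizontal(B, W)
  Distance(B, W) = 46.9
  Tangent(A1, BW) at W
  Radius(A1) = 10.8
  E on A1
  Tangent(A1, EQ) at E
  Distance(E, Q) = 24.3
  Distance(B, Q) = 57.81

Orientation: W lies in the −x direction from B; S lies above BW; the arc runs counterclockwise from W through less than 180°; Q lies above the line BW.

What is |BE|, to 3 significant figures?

39.3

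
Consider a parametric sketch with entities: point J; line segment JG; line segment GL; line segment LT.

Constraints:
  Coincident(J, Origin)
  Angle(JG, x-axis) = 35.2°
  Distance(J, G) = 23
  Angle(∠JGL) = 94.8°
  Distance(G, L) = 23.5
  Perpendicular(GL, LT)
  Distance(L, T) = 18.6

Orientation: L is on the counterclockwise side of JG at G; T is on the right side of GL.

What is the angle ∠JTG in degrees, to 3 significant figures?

20.2°

J is at the origin; JG runs at 35.2° with length 23.0, so G = 23.0·(cos 35.2°, sin 35.2°) = (18.8, 13.3). ∠JGL = 94.8°, so GL runs at 35.2° + (180° − 94.8°) = 120° from the x-axis; with |GL| = 23.5, L = G + 23.5·(cos 120°, sin 120°) = (6.90, 33.5). GL is perpendicular to LT; with |LT| = 18.6 on the right of GL, T = L + 18.6·(0.863, 0.506) = (22.9, 42.9). Then cos ∠JTG = TJ·TG / (|TJ||TG|), giving 20.2°.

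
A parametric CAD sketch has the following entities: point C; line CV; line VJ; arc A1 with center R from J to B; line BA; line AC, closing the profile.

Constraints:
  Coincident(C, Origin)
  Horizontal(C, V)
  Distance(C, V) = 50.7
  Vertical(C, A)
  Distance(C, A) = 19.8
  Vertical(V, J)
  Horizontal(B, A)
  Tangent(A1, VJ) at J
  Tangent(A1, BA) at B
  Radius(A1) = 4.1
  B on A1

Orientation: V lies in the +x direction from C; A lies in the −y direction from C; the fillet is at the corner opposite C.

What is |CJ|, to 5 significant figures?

53.075

C is at the origin; CV is horizontal with |CV| = 50.7 and V on the +x side, so V = (50.700, 0.0000). C and A share the same x with |CA| = 19.8 and A on the −y side, so A = (0.0000, -19.800). The virtual corner opposite C is at (50.700, -19.800). Since A1 is tangent to VJ there, RJ ⟂ VJ and tangency of A1 to BA means the radius RB is perpendicular to BA, with radius 4.1, so the center R sits 4.1 in from both sides at R = (46.600, -15.700). That places the tangent points at J = (50.700, -15.700) on VJ and B = (46.600, -19.800) on BA. Then |CJ| = |J − C| = 53.075.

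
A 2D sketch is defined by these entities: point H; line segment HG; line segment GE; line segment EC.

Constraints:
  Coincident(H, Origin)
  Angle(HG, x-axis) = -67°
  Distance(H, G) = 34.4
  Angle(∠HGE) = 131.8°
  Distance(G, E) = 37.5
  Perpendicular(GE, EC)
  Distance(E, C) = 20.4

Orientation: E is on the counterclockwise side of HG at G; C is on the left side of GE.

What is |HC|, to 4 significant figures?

60.66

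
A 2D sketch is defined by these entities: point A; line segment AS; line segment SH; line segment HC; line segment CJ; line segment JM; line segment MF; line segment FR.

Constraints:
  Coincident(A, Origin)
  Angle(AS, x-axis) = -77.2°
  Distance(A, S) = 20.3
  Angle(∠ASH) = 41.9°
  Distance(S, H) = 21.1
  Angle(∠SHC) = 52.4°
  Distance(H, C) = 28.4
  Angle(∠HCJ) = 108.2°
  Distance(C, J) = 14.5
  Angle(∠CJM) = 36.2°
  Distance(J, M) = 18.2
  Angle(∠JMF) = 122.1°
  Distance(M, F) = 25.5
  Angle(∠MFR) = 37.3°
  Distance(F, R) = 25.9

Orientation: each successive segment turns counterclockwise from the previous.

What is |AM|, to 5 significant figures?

7.6752

∠HCJ = 108.2° gives CJ at -99.700° from the x-axis; with |CJ| = 14.5, J = (-15.772, -19.849). ∠CJM = 36.2° gives JM at 44.100° from the x-axis; with |JM| = 18.2, M = (-2.7021, -7.1838). Then |AM| = |M − A| = 7.6752.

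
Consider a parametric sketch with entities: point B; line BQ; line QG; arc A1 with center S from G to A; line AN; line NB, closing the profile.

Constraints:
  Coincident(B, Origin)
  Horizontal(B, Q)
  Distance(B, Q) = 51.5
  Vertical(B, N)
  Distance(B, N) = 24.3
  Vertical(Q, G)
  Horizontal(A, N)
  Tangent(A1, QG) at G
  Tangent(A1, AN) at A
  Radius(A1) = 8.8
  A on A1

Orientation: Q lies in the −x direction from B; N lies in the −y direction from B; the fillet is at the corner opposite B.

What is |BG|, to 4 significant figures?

53.78

B is at the origin; B and Q share the same y with |BQ| = 51.5 and Q on the −x side, so Q = (-51.50, 0.000). B and N share the same x with |BN| = 24.3 and N on the −y side, so N = (0.000, -24.30). The virtual corner opposite B is at (-51.50, -24.30). The tangent condition forces SG to be normal to QG and A1 meets AN tangentially, so SA is at right angles to AN, with radius 8.8, so the center S sits 8.8 in from both sides at S = (-42.70, -15.50). That places the tangent points at G = (-51.50, -15.50) on QG and A = (-42.70, -24.30) on AN. Then |BG| = |G − B| = 53.78.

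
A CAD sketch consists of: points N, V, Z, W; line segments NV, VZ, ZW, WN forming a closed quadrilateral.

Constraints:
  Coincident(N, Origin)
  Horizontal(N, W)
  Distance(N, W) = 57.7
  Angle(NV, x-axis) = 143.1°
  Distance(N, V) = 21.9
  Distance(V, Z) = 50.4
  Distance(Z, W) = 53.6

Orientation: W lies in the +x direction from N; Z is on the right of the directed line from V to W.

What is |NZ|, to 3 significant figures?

30.2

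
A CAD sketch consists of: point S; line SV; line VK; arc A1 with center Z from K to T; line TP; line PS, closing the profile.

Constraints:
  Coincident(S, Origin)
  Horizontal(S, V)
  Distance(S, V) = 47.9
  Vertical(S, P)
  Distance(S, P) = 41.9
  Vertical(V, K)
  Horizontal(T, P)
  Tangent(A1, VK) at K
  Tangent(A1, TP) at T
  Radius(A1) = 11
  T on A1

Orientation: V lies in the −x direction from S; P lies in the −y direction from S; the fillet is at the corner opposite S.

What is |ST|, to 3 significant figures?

55.8

S is at the origin; S and V share the same y with |SV| = 47.9 and V on the −x side, so V = (-47.9, 0.00). S and P share the same x with |SP| = 41.9 and P on the −y side, so P = (0.00, -41.9). The virtual corner opposite S is at (-47.9, -41.9). Since A1 is tangent to VK there, ZK ⟂ VK and tangency of A1 to TP means the radius ZT is perpendicular to TP, with radius 11.0, so the center Z sits 11.0 in from both sides at Z = (-36.9, -30.9). That places the tangent points at K = (-47.9, -30.9) on VK and T = (-36.9, -41.9) on TP. Then |ST| = |T − S| = 55.8.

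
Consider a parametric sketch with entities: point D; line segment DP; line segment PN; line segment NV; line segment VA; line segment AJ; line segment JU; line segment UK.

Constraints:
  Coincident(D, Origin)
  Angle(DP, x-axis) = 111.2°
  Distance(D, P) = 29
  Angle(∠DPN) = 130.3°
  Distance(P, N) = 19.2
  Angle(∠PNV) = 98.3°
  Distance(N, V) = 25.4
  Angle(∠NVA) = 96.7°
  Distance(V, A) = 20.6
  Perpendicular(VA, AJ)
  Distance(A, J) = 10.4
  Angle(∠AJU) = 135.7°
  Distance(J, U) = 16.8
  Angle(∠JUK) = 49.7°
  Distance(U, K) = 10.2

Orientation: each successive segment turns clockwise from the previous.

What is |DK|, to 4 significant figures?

31.55

D is at the origin; DP runs at 111.2° with length 29.0, so P = (-10.49, 27.04). ∠DPN = 130.3° gives PN at 61.50° from the x-axis; with |PN| = 19.2, N = (-1.326, 43.91). ∠PNV = 98.3° gives NV at -20.20° from the x-axis; with |NV| = 25.4, V = (22.51, 35.14). ∠NVA = 96.7° gives VA at -103.5° from the x-axis; with |VA| = 20.6, A = (17.70, 15.11). VA is perpendicular to AJ, so AJ runs at 166.5°; with |AJ| = 10.4, J = (7.590, 17.54). ∠AJU = 135.7° gives JU at 122.2° from the x-axis; with |JU| = 16.8, U = (-1.362, 31.75). ∠JUK = 49.7° gives UK at -8.100° from the x-axis; with |UK| = 10.2, K = (8.736, 30.32). Then |DK| = |K − D| = 31.55.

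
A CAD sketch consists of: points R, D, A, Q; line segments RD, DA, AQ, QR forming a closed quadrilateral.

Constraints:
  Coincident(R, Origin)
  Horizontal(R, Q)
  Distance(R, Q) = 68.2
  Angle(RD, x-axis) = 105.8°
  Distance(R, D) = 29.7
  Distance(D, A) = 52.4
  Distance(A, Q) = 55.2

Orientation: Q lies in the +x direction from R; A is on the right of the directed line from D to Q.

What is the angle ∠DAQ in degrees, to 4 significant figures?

98.38°

R is at the origin; R and Q share the same y with |RQ| = 68.2 and Q in +x, so Q = (68.2, 0). RD runs at 105.8° with |RD| = 29.7, so D = (-8.087, 28.58). A is determined by |DA| = 52.4 and |AQ| = 55.2 together: it lies at the intersection of circle(D, 52.4) and circle(Q, 55.2). With |DQ| = 81.46, the foot of the radical line on DQ is 38.88 from D and the perpendicular offset is √(52.4² − 38.88²) = 35.13. Taking the right-of-DQ solution: A = (16.00, -17.96).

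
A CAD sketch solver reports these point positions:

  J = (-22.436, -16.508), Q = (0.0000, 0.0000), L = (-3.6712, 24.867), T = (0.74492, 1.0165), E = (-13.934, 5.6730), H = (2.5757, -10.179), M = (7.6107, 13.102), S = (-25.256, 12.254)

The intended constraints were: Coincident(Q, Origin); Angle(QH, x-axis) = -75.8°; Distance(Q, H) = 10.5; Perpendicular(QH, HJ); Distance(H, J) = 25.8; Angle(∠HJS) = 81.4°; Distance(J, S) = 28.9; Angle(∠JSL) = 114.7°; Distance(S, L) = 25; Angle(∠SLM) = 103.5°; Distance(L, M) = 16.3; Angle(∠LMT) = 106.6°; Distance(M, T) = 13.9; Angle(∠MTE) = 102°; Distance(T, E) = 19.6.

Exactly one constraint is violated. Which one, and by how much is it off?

Distance(T, E) = 19.6 — off by 4.20.

Q = (0.00, 0.00) ✓; QH at -75.80° ✓; |QH| = 10.50 ✓; ∠(QH, HJ) = 90.00° ✓; |HJ| = 25.80 ✓; ∠HJS = 81.40° ✓; |JS| = 28.90 ✓; ∠JSL = 114.7° ✓; |SL| = 25.00 ✓; ∠SLM = 103.5° ✓; |LM| = 16.30 ✓; ∠LMT = 106.6° ✓; |MT| = 13.90 ✓; ∠MTE = 102.0° ✓; |TE| = 15.40 ✗.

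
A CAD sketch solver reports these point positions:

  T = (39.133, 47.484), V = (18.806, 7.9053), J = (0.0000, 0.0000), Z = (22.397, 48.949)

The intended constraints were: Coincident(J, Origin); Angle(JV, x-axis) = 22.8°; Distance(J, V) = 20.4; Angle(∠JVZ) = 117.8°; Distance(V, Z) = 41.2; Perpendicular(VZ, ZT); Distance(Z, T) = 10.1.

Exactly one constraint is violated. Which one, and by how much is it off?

Distance(Z, T) = 10.1 — off by 6.70.

J = (0.00, 0.00) ✓; JV at 22.80° ✓; |JV| = 20.40 ✓; ∠JVZ = 117.8° ✓; |VZ| = 41.20 ✓; ∠(VZ, ZT) = 90.00° ✓; |ZT| = 16.80 ✗.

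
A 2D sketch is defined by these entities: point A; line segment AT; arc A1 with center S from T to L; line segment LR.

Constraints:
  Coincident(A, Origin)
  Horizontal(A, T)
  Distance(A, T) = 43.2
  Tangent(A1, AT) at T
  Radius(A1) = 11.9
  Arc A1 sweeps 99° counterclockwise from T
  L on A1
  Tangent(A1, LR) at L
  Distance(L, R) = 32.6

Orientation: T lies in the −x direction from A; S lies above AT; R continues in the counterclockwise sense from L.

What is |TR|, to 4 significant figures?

46.44

A is at the origin; A and T share the same y with |AT| = 43.2 and T on the −x side, so T = (-43.20, 0.000). A1 meets AT tangentially, so ST is at right angles to AT, so S = T + (0, 11.9) = (-43.20, 11.90). On A1, T sits at bearing -90° from S; a 99° counterclockwise sweep puts L at bearing 9°, so L = S + 11.9·(cos 9°, sin 9°) = (-31.45, 13.76). The tangent condition forces SL to be normal to LR, so LR runs along (−sin 9°, cos 9°); with |LR| = 32.6, R = (-36.55, 45.96). Then |TR| = |R − T| = 46.44.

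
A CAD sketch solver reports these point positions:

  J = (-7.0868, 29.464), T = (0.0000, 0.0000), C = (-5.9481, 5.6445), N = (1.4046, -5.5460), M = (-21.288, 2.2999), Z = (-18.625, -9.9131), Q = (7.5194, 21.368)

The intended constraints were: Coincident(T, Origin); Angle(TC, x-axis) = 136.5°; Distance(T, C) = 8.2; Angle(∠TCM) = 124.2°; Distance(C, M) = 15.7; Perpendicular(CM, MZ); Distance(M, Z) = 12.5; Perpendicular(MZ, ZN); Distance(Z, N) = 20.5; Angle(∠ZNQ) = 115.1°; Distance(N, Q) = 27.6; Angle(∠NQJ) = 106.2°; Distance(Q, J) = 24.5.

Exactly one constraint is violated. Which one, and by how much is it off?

Distance(Q, J) = 24.5 — off by 7.80.

T = (0.00, 0.00) ✓; TC at 136.5° ✓; |TC| = 8.200 ✓; ∠TCM = 124.2° ✓; |CM| = 15.70 ✓; ∠(CM, MZ) = 90.00° ✓; |MZ| = 12.50 ✓; ∠(MZ, ZN) = 90.00° ✓; |ZN| = 20.50 ✓; ∠ZNQ = 115.1° ✓; |NQ| = 27.60 ✓; ∠NQJ = 106.2° ✓; |QJ| = 16.70 ✗.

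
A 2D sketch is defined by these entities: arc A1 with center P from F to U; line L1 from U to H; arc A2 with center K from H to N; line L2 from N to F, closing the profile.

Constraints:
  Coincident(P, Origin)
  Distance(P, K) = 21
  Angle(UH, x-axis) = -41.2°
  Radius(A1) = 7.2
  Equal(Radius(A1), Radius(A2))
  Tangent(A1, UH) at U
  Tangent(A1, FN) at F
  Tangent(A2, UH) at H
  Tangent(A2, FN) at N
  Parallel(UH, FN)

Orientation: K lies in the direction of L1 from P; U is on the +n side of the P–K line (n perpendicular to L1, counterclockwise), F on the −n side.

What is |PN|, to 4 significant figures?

22.20

Tangency of A1 to both parallel lines with radius 7.2 puts U and F at P ± 7.2·n: U = (4.743, 5.417), F = (-4.743, -5.417). Equal radii place H and N the same way about K: H = K + 7.2·n = (20.54, -8.415), N = K − 7.2·n = (11.06, -19.25). Then |PN| = |N − P| = 22.20.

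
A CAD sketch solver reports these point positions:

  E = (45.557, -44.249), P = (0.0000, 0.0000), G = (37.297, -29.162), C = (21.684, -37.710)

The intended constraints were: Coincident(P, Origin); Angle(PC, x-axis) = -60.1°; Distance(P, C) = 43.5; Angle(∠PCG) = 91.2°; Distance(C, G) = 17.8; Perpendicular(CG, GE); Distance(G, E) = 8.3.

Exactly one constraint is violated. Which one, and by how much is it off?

Distance(G, E) = 8.3 — off by 8.90.

P = (0.00, 0.00) ✓; PC at -60.10° ✓; |PC| = 43.50 ✓; ∠PCG = 91.20° ✓; |CG| = 17.80 ✓; ∠(CG, GE) = 90.00° ✓; |GE| = 17.20 ✗.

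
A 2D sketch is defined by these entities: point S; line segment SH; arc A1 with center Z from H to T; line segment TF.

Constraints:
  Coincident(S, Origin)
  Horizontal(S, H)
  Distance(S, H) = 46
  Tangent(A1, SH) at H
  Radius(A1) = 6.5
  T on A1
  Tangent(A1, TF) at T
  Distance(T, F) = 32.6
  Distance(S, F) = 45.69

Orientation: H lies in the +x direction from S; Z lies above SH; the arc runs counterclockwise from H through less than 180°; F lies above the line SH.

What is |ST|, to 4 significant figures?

51.99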